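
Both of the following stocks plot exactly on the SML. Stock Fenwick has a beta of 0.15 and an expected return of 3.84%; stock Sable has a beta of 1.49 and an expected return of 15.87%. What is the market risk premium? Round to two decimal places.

8.98%

Both satisfy E(R) = R_f + β·MRP, so the slope of the SML is
MRP = (15.87% − 3.84%) / (1.49 − 0.15) = 12.03% / 1.34 = 8.9776%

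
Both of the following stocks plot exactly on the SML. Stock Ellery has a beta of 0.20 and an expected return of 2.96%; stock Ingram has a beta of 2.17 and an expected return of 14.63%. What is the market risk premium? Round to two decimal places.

5.92%

Both satisfy E(R) = R_f + β·MRP, so the slope of the SML is
MRP = (14.63% − 2.96%) / (2.17 − 0.20) = 11.67% / 1.97 = 5.9239%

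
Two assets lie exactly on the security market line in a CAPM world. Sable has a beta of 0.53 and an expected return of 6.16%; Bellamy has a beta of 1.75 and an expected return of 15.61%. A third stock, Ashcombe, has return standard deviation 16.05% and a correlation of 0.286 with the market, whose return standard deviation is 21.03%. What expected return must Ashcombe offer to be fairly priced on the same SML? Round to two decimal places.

MRP = (15.61% − 6.16%) / (1.75 − 0.53) = 7.7459%
R_f = 6.16% − 0.53 × 7.7459% = 2.0547%
β_Ashcombe = ρ·σ_i/σ_m = 0.286 × 16.05 / 21.03 = 0.2183
E(R_Ashcombe) = R_f + β × MRP = 2.0547% + 0.2183 × 7.7459% = 3.75%

3.75%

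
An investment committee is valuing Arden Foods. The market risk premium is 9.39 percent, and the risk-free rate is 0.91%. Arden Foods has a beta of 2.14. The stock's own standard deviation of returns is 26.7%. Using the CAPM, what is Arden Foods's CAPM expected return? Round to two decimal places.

E(R) = R_f + β × MRP = 0.91% + 2.14 × 9.39% = 21.00%

21.00%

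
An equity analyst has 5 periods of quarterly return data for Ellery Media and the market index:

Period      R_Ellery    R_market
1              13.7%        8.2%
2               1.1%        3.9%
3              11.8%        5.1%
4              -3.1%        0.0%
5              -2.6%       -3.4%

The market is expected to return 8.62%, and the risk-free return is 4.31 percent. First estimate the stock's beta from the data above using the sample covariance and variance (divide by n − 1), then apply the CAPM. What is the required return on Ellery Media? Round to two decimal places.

11.04%

Mean R_i = (13.7 + 1.1 + 11.8 − 3.1 − 2.6) / 5 = 4.1800%
Mean R_m = (8.2 + 3.9 + 5.1 + 0.0 − 3.4) / 5 = 2.7600%
Σ(R_i − R̄_i)(R_m − R̄_m) = 127.9660  ⇒  Cov = 127.9660 / 4 = 31.9915
Σ(R_m − R̄_m)² = 81.9320  ⇒  Var(R_m) = 81.9320 / 4 = 20.4830
β = Cov / Var(R_m) = 31.9915 / 20.4830 = 1.5619
MRP = 8.62% − 4.31% = 4.31%
E(R) = R_f + β × MRP = 4.31% + 1.5619 × 4.31% = 11.04%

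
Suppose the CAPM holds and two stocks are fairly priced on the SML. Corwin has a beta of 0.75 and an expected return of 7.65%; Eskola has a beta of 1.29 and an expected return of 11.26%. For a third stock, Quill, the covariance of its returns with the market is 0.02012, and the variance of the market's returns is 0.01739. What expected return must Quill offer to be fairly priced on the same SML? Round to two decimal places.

MRP = (11.26% − 7.65%) / (1.29 − 0.75) = 6.6852%
R_f = 7.65% − 0.75 × 6.6852% = 2.6361%
β_Quill = Cov / Var(R_m) = 0.02012 / 0.01739 = 1.1570
E(R_Quill) = R_f + β × MRP = 2.6361% + 1.1570 × 6.6852% = 10.37%

10.37%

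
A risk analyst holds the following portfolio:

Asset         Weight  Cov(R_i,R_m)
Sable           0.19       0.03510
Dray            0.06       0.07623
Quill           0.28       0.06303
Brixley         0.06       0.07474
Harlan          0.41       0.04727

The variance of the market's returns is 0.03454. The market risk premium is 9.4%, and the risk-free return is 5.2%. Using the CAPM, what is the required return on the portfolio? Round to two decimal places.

β_Sable = 0.03510 / 0.03454 = 1.0162
β_Dray = 0.07623 / 0.03454 = 2.2070
β_Quill = 0.06303 / 0.03454 = 1.8248
β_Brixley = 0.07474 / 0.03454 = 2.1639
β_Harlan = 0.04727 / 0.03454 = 1.3686
β_P = Σ w_i β_i = 0.19×1.0162 + 0.06×2.2070 + 0.28×1.8248 + 0.06×2.1639 + 0.41×1.3686 = 1.5274
E(R_P) = R_f + β_P × MRP = 5.2% + 1.5274 × 9.4% = 19.56%

19.56%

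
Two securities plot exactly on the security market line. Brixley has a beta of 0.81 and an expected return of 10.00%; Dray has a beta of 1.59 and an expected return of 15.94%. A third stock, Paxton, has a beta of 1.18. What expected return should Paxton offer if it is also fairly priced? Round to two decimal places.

12.82%

MRP (SML slope) = (15.94% − 10.00%) / (1.59 − 0.81) = 5.94% / 0.78 = 7.6154%
R_f (intercept) = 10.00% − 0.81 × 7.6154% = 3.8315%
E(R_Paxton) = R_f + β × MRP = 3.8315% + 1.18 × 7.6154% = 12.82%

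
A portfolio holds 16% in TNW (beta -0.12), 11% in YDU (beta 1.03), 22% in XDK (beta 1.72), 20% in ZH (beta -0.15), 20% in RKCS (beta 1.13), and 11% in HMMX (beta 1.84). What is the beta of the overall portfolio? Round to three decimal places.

0.871

β_P = Σ w_i β_i = 0.16×-0.12 + 0.11×1.03 + 0.22×1.72 + 0.20×-0.15 + 0.20×1.13 + 0.11×1.84 = 0.8709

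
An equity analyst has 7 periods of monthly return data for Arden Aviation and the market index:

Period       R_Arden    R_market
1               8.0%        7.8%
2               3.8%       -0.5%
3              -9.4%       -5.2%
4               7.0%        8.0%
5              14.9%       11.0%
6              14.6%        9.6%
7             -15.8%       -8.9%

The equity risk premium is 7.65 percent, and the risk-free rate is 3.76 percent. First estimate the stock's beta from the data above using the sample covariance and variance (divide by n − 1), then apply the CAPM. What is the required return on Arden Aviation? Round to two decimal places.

Mean R_i = (8.0 + 3.8 − 9.4 + 7.0 + 14.9 + 14.6 − 15.8) / 7 = 3.3000%
Mean R_m = (7.8 − 0.5 − 5.2 + 8.0 + 11.0 + 9.6 − 8.9) / 7 = 3.1143%
Σ(R_i − R̄_i)(R_m − R̄_m) = 538.1200  ⇒  Cov = 538.1200 / 6 = 89.6867
Σ(R_m − R̄_m)² = 376.6086  ⇒  Var(R_m) = 376.6086 / 6 = 62.7681
β = Cov / Var(R_m) = 89.6867 / 62.7681 = 1.4289
E(R) = R_f + β × MRP = 3.76% + 1.4289 × 7.65% = 14.69%

14.69%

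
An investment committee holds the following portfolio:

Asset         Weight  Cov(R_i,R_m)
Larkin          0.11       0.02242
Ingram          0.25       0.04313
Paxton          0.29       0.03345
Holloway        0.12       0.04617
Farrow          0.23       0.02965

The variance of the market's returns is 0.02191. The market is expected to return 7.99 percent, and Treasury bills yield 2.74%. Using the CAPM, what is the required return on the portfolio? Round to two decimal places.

11.20%

β_Larkin = 0.02242 / 0.02191 = 1.0233
β_Ingram = 0.04313 / 0.02191 = 1.9685
β_Paxton = 0.03345 / 0.02191 = 1.5267
β_Holloway = 0.04617 / 0.02191 = 2.1073
β_Farrow = 0.02965 / 0.02191 = 1.3533
β_P = Σ w_i β_i = 0.11×1.0233 + 0.25×1.9685 + 0.29×1.5267 + 0.12×2.1073 + 0.23×1.3533 = 1.6116
MRP = 7.99% − 2.74% = 5.25%
E(R_P) = R_f + β_P × MRP = 2.74% + 1.6116 × 5.25% = 11.20%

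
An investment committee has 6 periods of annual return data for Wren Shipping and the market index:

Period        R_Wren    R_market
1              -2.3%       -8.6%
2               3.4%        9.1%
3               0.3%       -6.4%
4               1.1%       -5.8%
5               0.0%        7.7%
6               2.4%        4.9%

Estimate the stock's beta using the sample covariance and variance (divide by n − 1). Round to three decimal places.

0.170

Mean R_i = (-2.3 + 3.4 + 0.3 + 1.1 + 0.0 + 2.4) / 6 = 0.8167%
Mean R_m = (-8.6 + 9.1 − 6.4 − 5.8 + 7.7 + 4.9) / 6 = 0.1500%
Σ(R_i − R̄_i)(R_m − R̄_m) = 53.4450  ⇒  Cov = 53.4450 / 5 = 10.6890
Σ(R_m − R̄_m)² = 314.5350  ⇒  Var(R_m) = 314.5350 / 5 = 62.9070
β = Cov / Var(R_m) = 10.6890 / 62.9070 = 0.1699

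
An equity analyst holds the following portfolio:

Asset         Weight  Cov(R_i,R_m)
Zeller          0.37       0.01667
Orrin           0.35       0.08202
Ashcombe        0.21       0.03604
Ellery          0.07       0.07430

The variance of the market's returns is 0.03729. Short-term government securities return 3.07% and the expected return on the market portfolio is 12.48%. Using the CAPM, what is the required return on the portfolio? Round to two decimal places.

β_Zeller = 0.01667 / 0.03729 = 0.4470
β_Orrin = 0.08202 / 0.03729 = 2.1995
β_Ashcombe = 0.03604 / 0.03729 = 0.9665
β_Ellery = 0.07430 / 0.03729 = 1.9925
β_P = Σ w_i β_i = 0.37×0.4470 + 0.35×2.1995 + 0.21×0.9665 + 0.07×1.9925 = 1.2777
MRP = 12.48% − 3.07% = 9.41%
E(R_P) = R_f + β_P × MRP = 3.07% + 1.2777 × 9.41% = 15.09%

15.09%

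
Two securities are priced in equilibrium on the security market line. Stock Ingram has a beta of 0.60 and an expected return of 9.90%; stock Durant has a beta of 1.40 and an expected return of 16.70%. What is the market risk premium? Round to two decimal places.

Both satisfy E(R) = R_f + β·MRP, so the slope of the SML is
MRP = (16.70% − 9.90%) / (1.40 − 0.60) = 6.80% / 0.80 = 8.5000%

8.50%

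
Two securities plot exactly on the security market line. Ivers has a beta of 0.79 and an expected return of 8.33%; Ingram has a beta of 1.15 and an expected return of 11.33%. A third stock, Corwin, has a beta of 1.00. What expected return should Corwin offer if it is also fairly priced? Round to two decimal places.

10.08%

MRP (SML slope) = (11.33% − 8.33%) / (1.15 − 0.79) = 3.00% / 0.36 = 8.3333%
R_f (intercept) = 8.33% − 0.79 × 8.3333% = 1.7467%
E(R_Corwin) = R_f + β × MRP = 1.7467% + 1.00 × 8.3333% = 10.08%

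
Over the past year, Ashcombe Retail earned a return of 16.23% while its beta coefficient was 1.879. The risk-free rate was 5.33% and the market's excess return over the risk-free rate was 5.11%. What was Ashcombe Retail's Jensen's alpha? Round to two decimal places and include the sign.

CAPM benchmark = R_f + β(R_m − R_f) = 5.33% + 1.879 × 5.11% = 14.93169%
α = actual − benchmark = 16.23% − 14.93169% = +1.30%

+1.30%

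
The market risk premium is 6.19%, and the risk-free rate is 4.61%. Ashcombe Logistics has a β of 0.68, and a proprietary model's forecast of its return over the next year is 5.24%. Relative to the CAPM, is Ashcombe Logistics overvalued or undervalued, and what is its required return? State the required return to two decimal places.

Overvalued; required return 8.82%

Required return = R_f + β·MRP = 4.61% + 0.68 × 6.19% = 8.82%
Forecast 5.24% < required 8.82% → the stock plots below the SML → overvalued.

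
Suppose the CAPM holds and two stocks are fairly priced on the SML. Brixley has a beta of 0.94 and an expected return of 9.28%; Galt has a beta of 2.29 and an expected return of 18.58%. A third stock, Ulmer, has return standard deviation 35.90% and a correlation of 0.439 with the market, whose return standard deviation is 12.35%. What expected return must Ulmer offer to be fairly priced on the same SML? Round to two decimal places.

11.60%

MRP = (18.58% − 9.28%) / (2.29 − 0.94) = 6.8889%
R_f = 9.28% − 0.94 × 6.8889% = 2.8044%
β_Ulmer = ρ·σ_i/σ_m = 0.439 × 35.90 / 12.35 = 1.2761
E(R_Ulmer) = R_f + β × MRP = 2.8044% + 1.2761 × 6.8889% = 11.60%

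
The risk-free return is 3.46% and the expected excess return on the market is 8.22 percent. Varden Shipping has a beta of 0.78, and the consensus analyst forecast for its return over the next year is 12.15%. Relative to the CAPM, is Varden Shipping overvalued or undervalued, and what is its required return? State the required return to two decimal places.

Required return = R_f + β·MRP = 3.46% + 0.78 × 8.22% = 9.87%
Forecast 12.15% > required 9.87% → the stock plots above the SML → undervalued.

Undervalued; required return 9.87%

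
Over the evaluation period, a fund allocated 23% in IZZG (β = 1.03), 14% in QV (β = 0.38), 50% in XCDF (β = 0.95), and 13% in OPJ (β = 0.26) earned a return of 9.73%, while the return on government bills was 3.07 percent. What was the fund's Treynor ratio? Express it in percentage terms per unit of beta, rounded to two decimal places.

8.34%

β_P = 0.23×1.03 + 0.14×0.38 + 0.50×0.95 + 0.13×0.26 = 0.7989
Treynor = (R_P − R_f) / β_P = (9.73% − 3.07%) / 0.7989 = 6.66% / 0.7989 = 8.34%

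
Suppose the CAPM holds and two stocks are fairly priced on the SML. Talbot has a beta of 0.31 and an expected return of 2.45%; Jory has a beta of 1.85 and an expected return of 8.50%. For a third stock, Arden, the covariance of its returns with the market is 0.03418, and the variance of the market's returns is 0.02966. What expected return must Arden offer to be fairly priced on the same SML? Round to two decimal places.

MRP = (8.50% − 2.45%) / (1.85 − 0.31) = 3.9286%
R_f = 2.45% − 0.31 × 3.9286% = 1.2321%
β_Arden = Cov / Var(R_m) = 0.03418 / 0.02966 = 1.1524
E(R_Arden) = R_f + β × MRP = 1.2321% + 1.1524 × 3.9286% = 5.76%

5.76%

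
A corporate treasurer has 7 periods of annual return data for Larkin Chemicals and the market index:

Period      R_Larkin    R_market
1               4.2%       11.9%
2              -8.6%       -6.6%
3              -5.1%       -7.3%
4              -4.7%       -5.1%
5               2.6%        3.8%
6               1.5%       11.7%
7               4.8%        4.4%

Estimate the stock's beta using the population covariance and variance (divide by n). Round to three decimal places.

Mean R_i = (4.2 − 8.6 − 5.1 − 4.7 + 2.6 + 1.5 + 4.8) / 7 = -0.7571%
Mean R_m = (11.9 − 6.6 − 7.3 − 5.1 + 3.8 + 11.7 + 4.4) / 7 = 1.8286%
Σ(R_i − R̄_i)(R_m − R̄_m) = 226.1814  ⇒  Cov = 226.1814 / 7 = 32.3116
Σ(R_m − R̄_m)² = 411.7543  ⇒  Var(R_m) = 411.7543 / 7 = 58.8220
β = Cov / Var(R_m) = 32.3116 / 58.8220 = 0.5493

0.549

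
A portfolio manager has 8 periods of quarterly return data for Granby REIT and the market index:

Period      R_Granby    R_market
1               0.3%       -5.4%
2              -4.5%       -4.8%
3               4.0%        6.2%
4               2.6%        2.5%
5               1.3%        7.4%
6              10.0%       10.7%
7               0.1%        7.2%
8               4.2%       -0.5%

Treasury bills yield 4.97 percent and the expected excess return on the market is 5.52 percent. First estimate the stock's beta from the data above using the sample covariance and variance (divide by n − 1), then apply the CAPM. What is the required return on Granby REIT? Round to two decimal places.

Mean R_i = (0.3 − 4.5 + 4.0 + 2.6 + 1.3 + 10.0 + 0.1 + 4.2) / 8 = 2.2500%
Mean R_m = (-5.4 − 4.8 + 6.2 + 2.5 + 7.4 + 10.7 + 7.2 − 0.5) / 8 = 2.9125%
Σ(R_i − R̄_i)(R_m − R̄_m) = 114.0950  ⇒  Cov = 114.0950 / 7 = 16.2993
Σ(R_m − R̄_m)² = 250.3688  ⇒  Var(R_m) = 250.3688 / 7 = 35.7670
β = Cov / Var(R_m) = 16.2993 / 35.7670 = 0.4557
E(R) = R_f + β × MRP = 4.97% + 0.4557 × 5.52% = 7.49%

7.49%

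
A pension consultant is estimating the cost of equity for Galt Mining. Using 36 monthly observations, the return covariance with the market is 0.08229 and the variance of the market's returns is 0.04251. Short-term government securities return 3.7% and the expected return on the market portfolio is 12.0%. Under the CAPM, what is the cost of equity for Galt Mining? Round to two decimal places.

β = Cov(R_i, R_m) / Var(R_m) = 0.08229 / 0.04251 = 1.9358
MRP = 12.0% − 3.7% = 8.30%
E(R) = R_f + β × MRP = 3.7% + 1.9358 × 8.3% = 19.77%

19.77%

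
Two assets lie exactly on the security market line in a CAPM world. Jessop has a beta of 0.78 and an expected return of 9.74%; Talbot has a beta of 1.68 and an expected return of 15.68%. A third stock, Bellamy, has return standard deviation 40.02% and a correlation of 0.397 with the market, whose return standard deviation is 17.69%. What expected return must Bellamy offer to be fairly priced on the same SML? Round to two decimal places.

10.52%

MRP = (15.68% − 9.74%) / (1.68 − 0.78) = 6.6000%
R_f = 9.74% − 0.78 × 6.6000% = 4.5920%
β_Bellamy = ρ·σ_i/σ_m = 0.397 × 40.02 / 17.69 = 0.8981
E(R_Bellamy) = R_f + β × MRP = 4.5920% + 0.8981 × 6.6000% = 10.52%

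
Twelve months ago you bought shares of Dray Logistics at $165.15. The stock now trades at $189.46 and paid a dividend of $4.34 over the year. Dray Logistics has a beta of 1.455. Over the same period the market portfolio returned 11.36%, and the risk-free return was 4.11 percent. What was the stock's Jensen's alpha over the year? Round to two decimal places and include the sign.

+2.69%

Realised HPR = (P1 + D1 − P0) / P0 = (189.46 + 4.34 − 165.15) / 165.15 = 28.65 / 165.15 = 17.3479%
MRP = 11.36% − 4.11% = 7.25%
CAPM required = R_f + β·MRP = 4.11% + 1.455 × 7.25% = 14.65875%
α = realised − required = 17.3479% − 14.65875% = +2.69%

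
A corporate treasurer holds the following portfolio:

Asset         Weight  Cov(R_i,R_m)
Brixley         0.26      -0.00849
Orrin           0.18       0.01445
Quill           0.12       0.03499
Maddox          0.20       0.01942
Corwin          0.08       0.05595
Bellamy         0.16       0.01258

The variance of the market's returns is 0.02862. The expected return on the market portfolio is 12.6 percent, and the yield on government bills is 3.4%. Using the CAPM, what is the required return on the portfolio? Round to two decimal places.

β_Brixley = -0.00849 / 0.02862 = -0.2966
β_Orrin = 0.01445 / 0.02862 = 0.5049
β_Quill = 0.03499 / 0.02862 = 1.2226
β_Maddox = 0.01942 / 0.02862 = 0.6785
β_Corwin = 0.05595 / 0.02862 = 1.9549
β_Bellamy = 0.01258 / 0.02862 = 0.4396
β_P = Σ w_i β_i = 0.26×-0.2966 + 0.18×0.5049 + 0.12×1.2226 + 0.20×0.6785 + 0.08×1.9549 + 0.16×0.4396 = 0.5229
MRP = 12.6% − 3.4% = 9.20%
E(R_P) = R_f + β_P × MRP = 3.4% + 0.5229 × 9.2% = 8.21%

8.21%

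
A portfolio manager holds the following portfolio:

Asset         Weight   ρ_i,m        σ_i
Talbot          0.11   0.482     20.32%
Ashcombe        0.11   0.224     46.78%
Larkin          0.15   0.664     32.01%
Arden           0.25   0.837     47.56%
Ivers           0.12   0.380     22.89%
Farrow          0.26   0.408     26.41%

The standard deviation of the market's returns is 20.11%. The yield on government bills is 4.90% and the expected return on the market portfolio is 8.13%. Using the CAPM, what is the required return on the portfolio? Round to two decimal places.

β_Talbot = 0.482 × 20.32% / 20.11% = 0.4870
β_Ashcombe = 0.224 × 46.78% / 20.11% = 0.5211
β_Larkin = 0.664 × 32.01% / 20.11% = 1.0569
β_Arden = 0.837 × 47.56% / 20.11% = 1.9795
β_Ivers = 0.380 × 22.89% / 20.11% = 0.4325
β_Farrow = 0.408 × 26.41% / 20.11% = 0.5358
β_P = Σ w_i β_i = 0.11×0.4870 + 0.11×0.5211 + 0.15×1.0569 + 0.25×1.9795 + 0.12×0.4325 + 0.26×0.5358 = 0.9555
MRP = 8.13% − 4.90% = 3.23%
E(R_P) = R_f + β_P × MRP = 4.90% + 0.9555 × 3.23% = 7.99%

7.99%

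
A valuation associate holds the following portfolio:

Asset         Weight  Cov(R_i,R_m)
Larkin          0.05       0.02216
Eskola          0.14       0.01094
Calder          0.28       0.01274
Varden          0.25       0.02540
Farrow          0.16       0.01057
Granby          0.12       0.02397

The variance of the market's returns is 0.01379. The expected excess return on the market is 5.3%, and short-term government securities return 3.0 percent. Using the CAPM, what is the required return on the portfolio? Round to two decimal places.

β_Larkin = 0.02216 / 0.01379 = 1.6070
β_Eskola = 0.01094 / 0.01379 = 0.7933
β_Calder = 0.01274 / 0.01379 = 0.9239
β_Varden = 0.02540 / 0.01379 = 1.8419
β_Farrow = 0.01057 / 0.01379 = 0.7665
β_Granby = 0.02397 / 0.01379 = 1.7382
β_P = Σ w_i β_i = 0.05×1.6070 + 0.14×0.7933 + 0.28×0.9239 + 0.25×1.8419 + 0.16×0.7665 + 0.12×1.7382 = 1.2418
E(R_P) = R_f + β_P × MRP = 3.0% + 1.2418 × 5.3% = 9.58%

9.58%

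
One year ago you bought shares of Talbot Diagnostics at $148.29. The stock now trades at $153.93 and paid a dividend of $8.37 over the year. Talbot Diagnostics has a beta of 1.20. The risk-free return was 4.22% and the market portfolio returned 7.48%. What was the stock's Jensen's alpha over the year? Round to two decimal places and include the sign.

Realised HPR = (P1 + D1 − P0) / P0 = (153.93 + 8.37 − 148.29) / 148.29 = 14.01 / 148.29 = 9.4477%
MRP = 7.48% − 4.22% = 3.26%
CAPM required = R_f + β·MRP = 4.22% + 1.20 × 3.26% = 8.1320%
α = realised − required = 9.4477% − 8.1320% = +1.32%

+1.32%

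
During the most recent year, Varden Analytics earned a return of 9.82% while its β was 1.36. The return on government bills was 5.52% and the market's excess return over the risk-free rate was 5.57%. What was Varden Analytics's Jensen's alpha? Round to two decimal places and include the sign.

-3.28%

CAPM benchmark = R_f + β(R_m − R_f) = 5.52% + 1.36 × 5.57% = 13.0952%
α = actual − benchmark = 9.82% − 13.0952% = -3.28%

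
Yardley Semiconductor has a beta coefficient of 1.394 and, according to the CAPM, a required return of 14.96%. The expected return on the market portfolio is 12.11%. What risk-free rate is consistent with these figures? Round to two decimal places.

4.88%

E(R) = R_f + β(E(R_m) − R_f) = R_f(1 − β) + β·E(R_m)
14.96% = R_f × (1 − 1.394) + 1.394 × 12.11%
14.96% = R_f × -0.394 + 16.88134%
R_f = (14.96% − 16.88134%) / -0.394 = 4.88%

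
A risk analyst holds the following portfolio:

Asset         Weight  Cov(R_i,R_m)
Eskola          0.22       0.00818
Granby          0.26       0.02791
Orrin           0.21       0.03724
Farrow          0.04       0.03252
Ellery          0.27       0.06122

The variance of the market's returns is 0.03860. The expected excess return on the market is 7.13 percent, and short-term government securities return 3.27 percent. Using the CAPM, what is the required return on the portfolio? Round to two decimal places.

9.68%

β_Eskola = 0.00818 / 0.03860 = 0.2119
β_Granby = 0.02791 / 0.03860 = 0.7231
β_Orrin = 0.03724 / 0.03860 = 0.9648
β_Farrow = 0.03252 / 0.03860 = 0.8425
β_Ellery = 0.06122 / 0.03860 = 1.5860
β_P = Σ w_i β_i = 0.22×0.2119 + 0.26×0.7231 + 0.21×0.9648 + 0.04×0.8425 + 0.27×1.5860 = 0.8992
E(R_P) = R_f + β_P × MRP = 3.27% + 0.8992 × 7.13% = 9.68%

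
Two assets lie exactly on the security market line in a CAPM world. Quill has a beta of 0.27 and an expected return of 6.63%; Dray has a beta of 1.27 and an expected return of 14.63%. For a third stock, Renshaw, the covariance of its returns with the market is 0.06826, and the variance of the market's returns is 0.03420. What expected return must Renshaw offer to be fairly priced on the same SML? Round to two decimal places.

20.44%

MRP = (14.63% − 6.63%) / (1.27 − 0.27) = 8.0000%
R_f = 6.63% − 0.27 × 8.0000% = 4.4700%
β_Renshaw = Cov / Var(R_m) = 0.06826 / 0.03420 = 1.9959
E(R_Renshaw) = R_f + β × MRP = 4.4700% + 1.9959 × 8.0000% = 20.44%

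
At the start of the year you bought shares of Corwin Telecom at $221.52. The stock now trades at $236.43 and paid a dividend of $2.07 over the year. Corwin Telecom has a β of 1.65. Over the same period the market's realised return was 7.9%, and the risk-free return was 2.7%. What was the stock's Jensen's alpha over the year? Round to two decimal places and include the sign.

Realised HPR = (P1 + D1 − P0) / P0 = (236.43 + 2.07 − 221.52) / 221.52 = 16.98 / 221.52 = 7.6652%
MRP = 7.9% − 2.7% = 5.20%
CAPM required = R_f + β·MRP = 2.7% + 1.65 × 5.2% = 11.2800%
α = realised − required = 7.6652% − 11.2800% = -3.61%

-3.61%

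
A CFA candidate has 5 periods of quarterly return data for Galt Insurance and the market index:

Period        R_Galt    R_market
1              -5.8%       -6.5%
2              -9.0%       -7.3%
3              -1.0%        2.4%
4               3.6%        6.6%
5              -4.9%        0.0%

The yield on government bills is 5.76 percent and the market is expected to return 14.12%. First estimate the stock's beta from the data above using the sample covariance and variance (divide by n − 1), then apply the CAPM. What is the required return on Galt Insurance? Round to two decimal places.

12.22%

Mean R_i = (-5.8 − 9.0 − 1.0 + 3.6 − 4.9) / 5 = -3.4200%
Mean R_m = (-6.5 − 7.3 + 2.4 + 6.6 + 0.0) / 5 = -0.9600%
Σ(R_i − R̄_i)(R_m − R̄_m) = 108.3440  ⇒  Cov = 108.3440 / 4 = 27.0860
Σ(R_m − R̄_m)² = 140.2520  ⇒  Var(R_m) = 140.2520 / 4 = 35.0630
β = Cov / Var(R_m) = 27.0860 / 35.0630 = 0.7725
MRP = 14.12% − 5.76% = 8.36%
E(R) = R_f + β × MRP = 5.76% + 0.7725 × 8.36% = 12.22%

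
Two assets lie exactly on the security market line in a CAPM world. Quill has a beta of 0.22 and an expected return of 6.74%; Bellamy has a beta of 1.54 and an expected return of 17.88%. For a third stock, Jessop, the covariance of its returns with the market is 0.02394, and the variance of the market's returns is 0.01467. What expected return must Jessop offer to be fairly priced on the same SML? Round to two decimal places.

18.66%

MRP = (17.88% − 6.74%) / (1.54 − 0.22) = 8.4394%
R_f = 6.74% − 0.22 × 8.4394% = 4.8833%
β_Jessop = Cov / Var(R_m) = 0.02394 / 0.01467 = 1.6319
E(R_Jessop) = R_f + β × MRP = 4.8833% + 1.6319 × 8.4394% = 18.66%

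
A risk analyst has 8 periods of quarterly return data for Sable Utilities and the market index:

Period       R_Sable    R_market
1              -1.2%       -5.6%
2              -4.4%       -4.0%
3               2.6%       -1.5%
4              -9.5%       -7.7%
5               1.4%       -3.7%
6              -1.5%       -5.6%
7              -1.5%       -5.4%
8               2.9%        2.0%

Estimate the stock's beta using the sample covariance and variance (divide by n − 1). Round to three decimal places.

1.056

Mean R_i = (-1.2 − 4.4 + 2.6 − 9.5 + 1.4 − 1.5 − 1.5 + 2.9) / 8 = -1.4000%
Mean R_m = (-5.6 − 4.0 − 1.5 − 7.7 − 3.7 − 5.6 − 5.4 + 2.0) / 8 = -3.9375%
Σ(R_i − R̄_i)(R_m − R̄_m) = 66.5900  ⇒  Cov = 66.5900 / 7 = 9.5129
Σ(R_m − R̄_m)² = 63.0788  ⇒  Var(R_m) = 63.0788 / 7 = 9.0113
β = Cov / Var(R_m) = 9.5129 / 9.0113 = 1.0557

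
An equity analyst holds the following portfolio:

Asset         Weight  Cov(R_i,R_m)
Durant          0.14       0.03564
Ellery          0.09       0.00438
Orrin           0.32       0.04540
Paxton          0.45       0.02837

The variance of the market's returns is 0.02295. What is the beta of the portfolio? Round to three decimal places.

1.424

β_Durant = 0.03564 / 0.02295 = 1.5529
β_Ellery = 0.00438 / 0.02295 = 0.1908
β_Orrin = 0.04540 / 0.02295 = 1.9782
β_Paxton = 0.02837 / 0.02295 = 1.2362
β_P = Σ w_i β_i = 0.14×1.5529 + 0.09×0.1908 + 0.32×1.9782 + 0.45×1.2362 = 1.4239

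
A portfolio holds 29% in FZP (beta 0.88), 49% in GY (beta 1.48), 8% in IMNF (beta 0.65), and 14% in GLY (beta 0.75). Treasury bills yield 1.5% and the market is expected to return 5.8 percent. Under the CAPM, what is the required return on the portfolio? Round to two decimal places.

β_P = Σ w_i β_i = 0.29×0.88 + 0.49×1.48 + 0.08×0.65 + 0.14×0.75 = 1.1374
MRP = 5.8% − 1.5% = 4.30%
E(R_P) = R_f + β_P × MRP = 1.5% + 1.1374 × 4.3% = 6.39%

6.39%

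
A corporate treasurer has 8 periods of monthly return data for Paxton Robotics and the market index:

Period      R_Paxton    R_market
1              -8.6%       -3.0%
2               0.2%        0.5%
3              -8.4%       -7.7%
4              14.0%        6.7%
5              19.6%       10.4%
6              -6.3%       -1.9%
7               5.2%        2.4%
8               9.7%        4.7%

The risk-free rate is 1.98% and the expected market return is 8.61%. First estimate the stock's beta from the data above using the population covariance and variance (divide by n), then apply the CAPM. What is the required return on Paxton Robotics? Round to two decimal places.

13.84%

Mean R_i = (-8.6 + 0.2 − 8.4 + 14.0 + 19.6 − 6.3 + 5.2 + 9.7) / 8 = 3.1750%
Mean R_m = (-3.0 + 0.5 − 7.7 + 6.7 + 10.4 − 1.9 + 2.4 + 4.7) / 8 = 1.5125%
Σ(R_i − R̄_i)(R_m − R̄_m) = 419.8425  ⇒  Cov = 419.8425 / 8 = 52.4803
Σ(R_m − R̄_m)² = 234.7488  ⇒  Var(R_m) = 234.7488 / 8 = 29.3436
β = Cov / Var(R_m) = 52.4803 / 29.3436 = 1.7885
MRP = 8.61% − 1.98% = 6.63%
E(R) = R_f + β × MRP = 1.98% + 1.7885 × 6.63% = 13.84%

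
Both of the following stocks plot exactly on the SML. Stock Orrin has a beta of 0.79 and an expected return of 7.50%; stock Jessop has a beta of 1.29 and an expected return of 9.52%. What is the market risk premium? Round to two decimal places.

4.04%

Both satisfy E(R) = R_f + β·MRP, so the slope of the SML is
MRP = (9.52% − 7.50%) / (1.29 − 0.79) = 2.02% / 0.50 = 4.0400%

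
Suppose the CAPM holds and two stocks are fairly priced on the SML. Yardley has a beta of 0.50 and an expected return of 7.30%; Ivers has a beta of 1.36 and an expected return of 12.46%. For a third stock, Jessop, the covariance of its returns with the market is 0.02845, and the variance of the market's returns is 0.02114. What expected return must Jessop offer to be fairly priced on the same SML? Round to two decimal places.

12.37%

MRP = (12.46% − 7.30%) / (1.36 − 0.50) = 6.0000%
R_f = 7.30% − 0.50 × 6.0000% = 4.3000%
β_Jessop = Cov / Var(R_m) = 0.02845 / 0.02114 = 1.3458
E(R_Jessop) = R_f + β × MRP = 4.3000% + 1.3458 × 6.0000% = 12.37%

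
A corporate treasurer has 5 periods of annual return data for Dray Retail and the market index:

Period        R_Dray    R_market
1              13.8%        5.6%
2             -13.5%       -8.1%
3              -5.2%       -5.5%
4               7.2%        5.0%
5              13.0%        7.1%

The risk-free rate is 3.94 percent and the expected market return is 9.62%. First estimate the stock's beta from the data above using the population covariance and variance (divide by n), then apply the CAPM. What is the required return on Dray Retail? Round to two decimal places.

13.37%

Mean R_i = (13.8 − 13.5 − 5.2 + 7.2 + 13.0) / 5 = 3.0600%
Mean R_m = (5.6 − 8.1 − 5.5 + 5.0 + 7.1) / 5 = 0.8200%
Σ(R_i − R̄_i)(R_m − R̄_m) = 330.9840  ⇒  Cov = 330.9840 / 5 = 66.1968
Σ(R_m − R̄_m)² = 199.2680  ⇒  Var(R_m) = 199.2680 / 5 = 39.8536
β = Cov / Var(R_m) = 66.1968 / 39.8536 = 1.6610
MRP = 9.62% − 3.94% = 5.68%
E(R) = R_f + β × MRP = 3.94% + 1.6610 × 5.68% = 13.37%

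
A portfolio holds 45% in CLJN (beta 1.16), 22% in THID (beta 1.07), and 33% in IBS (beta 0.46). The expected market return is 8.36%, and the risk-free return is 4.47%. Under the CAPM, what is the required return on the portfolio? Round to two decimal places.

8.01%

β_P = Σ w_i β_i = 0.45×1.16 + 0.22×1.07 + 0.33×0.46 = 0.9092
MRP = 8.36% − 4.47% = 3.89%
E(R_P) = R_f + β_P × MRP = 4.47% + 0.9092 × 3.89% = 8.01%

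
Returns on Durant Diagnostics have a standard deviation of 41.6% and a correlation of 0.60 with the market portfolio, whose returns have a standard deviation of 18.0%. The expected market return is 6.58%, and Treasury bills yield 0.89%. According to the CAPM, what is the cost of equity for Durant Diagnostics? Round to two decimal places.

8.78%

β = ρ × σ_i / σ_m = 0.60 × 41.6% / 18.0% = 1.3867
MRP = 6.58% − 0.89% = 5.69%
E(R) = 0.89% + 1.3867 × 5.69% = 8.78%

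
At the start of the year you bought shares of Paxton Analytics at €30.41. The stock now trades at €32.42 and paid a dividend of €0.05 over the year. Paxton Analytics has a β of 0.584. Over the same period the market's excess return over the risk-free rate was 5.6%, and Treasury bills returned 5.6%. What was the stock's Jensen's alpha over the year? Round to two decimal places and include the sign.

-2.10%

Realised HPR = (P1 + D1 − P0) / P0 = (32.42 + 0.05 − 30.41) / 30.41 = 2.06 / 30.41 = 6.7741%
CAPM required = R_f + β·MRP = 5.6% + 0.584 × 5.6% = 8.8704%
α = realised − required = 6.7741% − 8.8704% = -2.10%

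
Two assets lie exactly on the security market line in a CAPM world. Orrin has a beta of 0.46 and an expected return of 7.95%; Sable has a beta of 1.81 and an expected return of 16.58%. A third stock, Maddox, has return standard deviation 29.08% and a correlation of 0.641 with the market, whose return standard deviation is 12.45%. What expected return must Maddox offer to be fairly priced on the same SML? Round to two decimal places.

14.58%

MRP = (16.58% − 7.95%) / (1.81 − 0.46) = 6.3926%
R_f = 7.95% − 0.46 × 6.3926% = 5.0094%
β_Maddox = ρ·σ_i/σ_m = 0.641 × 29.08 / 12.45 = 1.4972
E(R_Maddox) = R_f + β × MRP = 5.0094% + 1.4972 × 6.3926% = 14.58%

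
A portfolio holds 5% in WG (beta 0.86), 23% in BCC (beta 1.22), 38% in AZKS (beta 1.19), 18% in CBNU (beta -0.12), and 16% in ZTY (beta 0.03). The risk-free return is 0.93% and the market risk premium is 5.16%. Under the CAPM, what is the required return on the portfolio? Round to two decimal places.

4.85%

β_P = Σ w_i β_i = 0.05×0.86 + 0.23×1.22 + 0.38×1.19 + 0.18×-0.12 + 0.16×0.03 = 0.7590
E(R_P) = R_f + β_P × MRP = 0.93% + 0.7590 × 5.16% = 4.85%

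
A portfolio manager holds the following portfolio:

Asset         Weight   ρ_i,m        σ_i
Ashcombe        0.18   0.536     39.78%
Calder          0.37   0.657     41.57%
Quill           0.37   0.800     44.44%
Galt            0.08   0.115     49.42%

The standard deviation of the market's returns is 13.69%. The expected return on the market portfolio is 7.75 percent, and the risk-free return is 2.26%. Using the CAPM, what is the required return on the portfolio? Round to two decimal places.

β_Ashcombe = 0.536 × 39.78% / 13.69% = 1.5575
β_Calder = 0.657 × 41.57% / 13.69% = 1.9950
β_Quill = 0.800 × 44.44% / 13.69% = 2.5969
β_Galt = 0.115 × 49.42% / 13.69% = 0.4151
β_P = Σ w_i β_i = 0.18×1.5575 + 0.37×1.9950 + 0.37×2.5969 + 0.08×0.4151 = 2.0126
MRP = 7.75% − 2.26% = 5.49%
E(R_P) = R_f + β_P × MRP = 2.26% + 2.0126 × 5.49% = 13.31%

13.31%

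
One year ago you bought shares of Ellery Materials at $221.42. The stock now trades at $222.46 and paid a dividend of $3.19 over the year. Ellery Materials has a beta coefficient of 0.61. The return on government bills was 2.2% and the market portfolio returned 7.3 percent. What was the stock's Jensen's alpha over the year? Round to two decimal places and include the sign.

Realised HPR = (P1 + D1 − P0) / P0 = (222.46 + 3.19 − 221.42) / 221.42 = 4.23 / 221.42 = 1.9104%
MRP = 7.3% − 2.2% = 5.10%
CAPM required = R_f + β·MRP = 2.2% + 0.61 × 5.1% = 5.3110%
α = realised − required = 1.9104% − 5.3110% = -3.40%

-3.40%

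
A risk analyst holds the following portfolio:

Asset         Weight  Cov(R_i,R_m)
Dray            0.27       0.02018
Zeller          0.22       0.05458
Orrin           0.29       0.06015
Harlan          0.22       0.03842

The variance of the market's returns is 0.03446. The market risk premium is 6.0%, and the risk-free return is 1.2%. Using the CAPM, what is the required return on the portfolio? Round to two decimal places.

8.75%

β_Dray = 0.02018 / 0.03446 = 0.5856
β_Zeller = 0.05458 / 0.03446 = 1.5839
β_Orrin = 0.06015 / 0.03446 = 1.7455
β_Harlan = 0.03842 / 0.03446 = 1.1149
β_P = Σ w_i β_i = 0.27×0.5856 + 0.22×1.5839 + 0.29×1.7455 + 0.22×1.1149 = 1.2580
E(R_P) = R_f + β_P × MRP = 1.2% + 1.2580 × 6.0% = 8.75%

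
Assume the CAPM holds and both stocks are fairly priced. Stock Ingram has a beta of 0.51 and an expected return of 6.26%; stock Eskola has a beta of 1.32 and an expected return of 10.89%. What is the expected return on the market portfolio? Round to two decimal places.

9.06%

Both satisfy E(R) = R_f + β·MRP, so the slope of the SML is
MRP = (10.89% − 6.26%) / (1.32 − 0.51) = 4.63% / 0.81 = 5.7160%
R_f = E(R_Ingram) − β_Ingram·MRP = 6.26% − 0.51 × 5.7160% = 3.3448%
E(R_m) = R_f + MRP = 3.3448% + 5.7160% = 9.06%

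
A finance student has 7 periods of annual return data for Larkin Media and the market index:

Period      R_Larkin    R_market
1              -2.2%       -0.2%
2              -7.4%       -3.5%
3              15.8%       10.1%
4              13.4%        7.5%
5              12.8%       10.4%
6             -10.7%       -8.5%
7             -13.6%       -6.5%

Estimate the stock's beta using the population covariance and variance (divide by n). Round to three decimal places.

1.544

Mean R_i = (-2.2 − 7.4 + 15.8 + 13.4 + 12.8 − 10.7 − 13.6) / 7 = 1.1571%
Mean R_m = (-0.2 − 3.5 + 10.1 + 7.5 + 10.4 − 8.5 − 6.5) / 7 = 1.3286%
Σ(R_i − R̄_i)(R_m − R̄_m) = 588.1286  ⇒  Cov = 588.1286 / 7 = 84.0184
Σ(R_m − R̄_m)² = 380.8543  ⇒  Var(R_m) = 380.8543 / 7 = 54.4078
β = Cov / Var(R_m) = 84.0184 / 54.4078 = 1.5442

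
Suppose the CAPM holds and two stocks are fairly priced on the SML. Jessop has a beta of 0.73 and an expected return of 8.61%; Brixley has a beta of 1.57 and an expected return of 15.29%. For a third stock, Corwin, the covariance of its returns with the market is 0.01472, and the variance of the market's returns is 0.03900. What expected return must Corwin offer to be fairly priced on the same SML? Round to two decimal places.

MRP = (15.29% − 8.61%) / (1.57 − 0.73) = 7.9524%
R_f = 8.61% − 0.73 × 7.9524% = 2.8047%
β_Corwin = Cov / Var(R_m) = 0.01472 / 0.03900 = 0.3774
E(R_Corwin) = R_f + β × MRP = 2.8047% + 0.3774 × 7.9524% = 5.81%

5.81%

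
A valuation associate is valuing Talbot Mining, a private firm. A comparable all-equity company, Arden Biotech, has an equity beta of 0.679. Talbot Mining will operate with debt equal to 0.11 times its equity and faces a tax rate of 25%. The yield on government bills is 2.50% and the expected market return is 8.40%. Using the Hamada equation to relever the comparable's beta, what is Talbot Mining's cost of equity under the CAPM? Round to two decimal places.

β_L = β_U × [1 + (1 − t)(D/E)] = 0.679 × [1 + (1 − 0.25) × 0.11]
    = 0.679 × [1 + 0.75 × 0.11] = 0.679 × 1.0825 = 0.7350
MRP = 8.40% − 2.50% = 5.90%
E(R) = R_f + β_L × MRP = 2.50% + 0.7350 × 5.90% = 6.84%

6.84%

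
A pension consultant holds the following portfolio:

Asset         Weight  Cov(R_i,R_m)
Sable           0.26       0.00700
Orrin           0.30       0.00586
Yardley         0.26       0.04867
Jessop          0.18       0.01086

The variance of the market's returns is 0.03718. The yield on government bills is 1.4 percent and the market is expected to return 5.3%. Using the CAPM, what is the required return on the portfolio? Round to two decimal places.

β_Sable = 0.00700 / 0.03718 = 0.1883
β_Orrin = 0.00586 / 0.03718 = 0.1576
β_Yardley = 0.04867 / 0.03718 = 1.3090
β_Jessop = 0.01086 / 0.03718 = 0.2921
β_P = Σ w_i β_i = 0.26×0.1883 + 0.30×0.1576 + 0.26×1.3090 + 0.18×0.2921 = 0.4892
MRP = 5.3% − 1.4% = 3.90%
E(R_P) = R_f + β_P × MRP = 1.4% + 0.4892 × 3.9% = 3.31%

3.31%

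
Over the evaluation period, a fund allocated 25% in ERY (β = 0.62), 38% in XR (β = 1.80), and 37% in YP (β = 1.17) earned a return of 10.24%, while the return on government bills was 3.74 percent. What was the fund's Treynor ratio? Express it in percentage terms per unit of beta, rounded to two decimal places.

5.11%

β_P = 0.25×0.62 + 0.38×1.80 + 0.37×1.17 = 1.2719
Treynor = (R_P − R_f) / β_P = (10.24% − 3.74%) / 1.2719 = 6.50% / 1.2719 = 5.11%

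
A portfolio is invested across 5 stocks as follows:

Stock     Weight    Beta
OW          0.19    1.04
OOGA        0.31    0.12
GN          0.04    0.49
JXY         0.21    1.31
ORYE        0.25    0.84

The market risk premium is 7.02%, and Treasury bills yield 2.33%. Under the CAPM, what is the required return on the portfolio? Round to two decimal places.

7.52%

β_P = Σ w_i β_i = 0.19×1.04 + 0.31×0.12 + 0.04×0.49 + 0.21×1.31 + 0.25×0.84 = 0.7395
E(R_P) = R_f + β_P × MRP = 2.33% + 0.7395 × 7.02% = 7.52%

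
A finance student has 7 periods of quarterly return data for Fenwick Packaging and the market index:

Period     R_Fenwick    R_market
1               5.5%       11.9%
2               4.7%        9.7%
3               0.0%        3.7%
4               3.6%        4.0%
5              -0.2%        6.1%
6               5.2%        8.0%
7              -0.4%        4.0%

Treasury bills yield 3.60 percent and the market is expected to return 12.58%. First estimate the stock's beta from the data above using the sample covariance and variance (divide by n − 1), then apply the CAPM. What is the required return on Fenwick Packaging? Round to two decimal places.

Mean R_i = (5.5 + 4.7 + 0.0 + 3.6 − 0.2 + 5.2 − 0.4) / 7 = 2.6286%
Mean R_m = (11.9 + 9.7 + 3.7 + 4.0 + 6.1 + 8.0 + 4.0) / 7 = 6.7714%
Σ(R_i − R̄_i)(R_m − R̄_m) = 39.6257  ⇒  Cov = 39.6257 / 6 = 6.6043
Σ(R_m − R̄_m)² = 61.6343  ⇒  Var(R_m) = 61.6343 / 6 = 10.2724
β = Cov / Var(R_m) = 6.6043 / 10.2724 = 0.6429
MRP = 12.58% − 3.60% = 8.98%
E(R) = R_f + β × MRP = 3.60% + 0.6429 × 8.98% = 9.37%

9.37%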